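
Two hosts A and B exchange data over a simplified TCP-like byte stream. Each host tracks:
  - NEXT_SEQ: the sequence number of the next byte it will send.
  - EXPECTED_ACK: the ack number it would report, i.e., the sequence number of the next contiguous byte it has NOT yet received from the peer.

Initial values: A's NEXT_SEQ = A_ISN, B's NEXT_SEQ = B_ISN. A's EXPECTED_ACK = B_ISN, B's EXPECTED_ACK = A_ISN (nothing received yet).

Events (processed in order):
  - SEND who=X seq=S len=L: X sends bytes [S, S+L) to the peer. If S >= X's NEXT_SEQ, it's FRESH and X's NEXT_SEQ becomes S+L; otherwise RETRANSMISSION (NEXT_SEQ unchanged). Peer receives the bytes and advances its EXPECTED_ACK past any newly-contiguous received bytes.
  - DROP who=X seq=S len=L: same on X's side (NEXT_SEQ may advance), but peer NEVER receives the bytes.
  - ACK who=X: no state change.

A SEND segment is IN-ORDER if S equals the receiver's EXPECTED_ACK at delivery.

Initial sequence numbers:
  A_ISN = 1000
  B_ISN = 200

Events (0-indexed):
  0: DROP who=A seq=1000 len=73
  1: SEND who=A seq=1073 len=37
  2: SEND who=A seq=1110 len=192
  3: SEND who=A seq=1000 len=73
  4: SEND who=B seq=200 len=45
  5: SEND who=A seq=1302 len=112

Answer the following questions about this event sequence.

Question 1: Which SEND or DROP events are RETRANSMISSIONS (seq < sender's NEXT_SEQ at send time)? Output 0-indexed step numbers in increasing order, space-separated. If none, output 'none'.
Step 0: DROP seq=1000 -> fresh
Step 1: SEND seq=1073 -> fresh
Step 2: SEND seq=1110 -> fresh
Step 3: SEND seq=1000 -> retransmit
Step 4: SEND seq=200 -> fresh
Step 5: SEND seq=1302 -> fresh

Answer: 3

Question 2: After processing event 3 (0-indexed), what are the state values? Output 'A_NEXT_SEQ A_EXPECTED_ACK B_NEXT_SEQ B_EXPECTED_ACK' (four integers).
After event 0: A_seq=1073 A_ack=200 B_seq=200 B_ack=1000
After event 1: A_seq=1110 A_ack=200 B_seq=200 B_ack=1000
After event 2: A_seq=1302 A_ack=200 B_seq=200 B_ack=1000
After event 3: A_seq=1302 A_ack=200 B_seq=200 B_ack=1302

1302 200 200 1302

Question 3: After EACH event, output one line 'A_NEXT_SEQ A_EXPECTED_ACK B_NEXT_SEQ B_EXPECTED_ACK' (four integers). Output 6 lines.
1073 200 200 1000
1110 200 200 1000
1302 200 200 1000
1302 200 200 1302
1302 245 245 1302
1414 245 245 1414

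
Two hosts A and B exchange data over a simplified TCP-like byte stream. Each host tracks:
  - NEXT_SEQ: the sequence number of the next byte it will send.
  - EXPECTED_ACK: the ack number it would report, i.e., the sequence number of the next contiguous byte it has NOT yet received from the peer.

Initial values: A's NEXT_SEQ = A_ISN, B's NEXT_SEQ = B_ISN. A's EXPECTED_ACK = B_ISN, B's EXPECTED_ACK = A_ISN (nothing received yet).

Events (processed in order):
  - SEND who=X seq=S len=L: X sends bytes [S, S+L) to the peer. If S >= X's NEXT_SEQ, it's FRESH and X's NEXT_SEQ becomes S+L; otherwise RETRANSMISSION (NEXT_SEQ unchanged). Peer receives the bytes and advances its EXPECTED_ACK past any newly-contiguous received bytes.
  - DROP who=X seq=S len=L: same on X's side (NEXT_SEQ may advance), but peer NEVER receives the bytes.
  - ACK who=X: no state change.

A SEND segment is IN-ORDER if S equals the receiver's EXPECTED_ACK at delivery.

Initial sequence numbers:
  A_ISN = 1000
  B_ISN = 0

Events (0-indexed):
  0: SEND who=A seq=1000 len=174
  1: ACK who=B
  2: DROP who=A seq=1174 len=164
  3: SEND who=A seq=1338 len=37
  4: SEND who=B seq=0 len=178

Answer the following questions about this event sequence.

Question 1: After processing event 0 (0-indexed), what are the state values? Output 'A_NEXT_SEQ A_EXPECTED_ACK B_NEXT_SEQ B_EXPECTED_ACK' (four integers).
After event 0: A_seq=1174 A_ack=0 B_seq=0 B_ack=1174

1174 0 0 1174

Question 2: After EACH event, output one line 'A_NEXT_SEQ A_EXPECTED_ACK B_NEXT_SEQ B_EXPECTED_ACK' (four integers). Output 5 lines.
1174 0 0 1174
1174 0 0 1174
1338 0 0 1174
1375 0 0 1174
1375 178 178 1174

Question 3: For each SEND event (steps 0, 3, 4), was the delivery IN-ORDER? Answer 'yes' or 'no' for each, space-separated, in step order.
Step 0: SEND seq=1000 -> in-order
Step 3: SEND seq=1338 -> out-of-order
Step 4: SEND seq=0 -> in-order

Answer: yes no yes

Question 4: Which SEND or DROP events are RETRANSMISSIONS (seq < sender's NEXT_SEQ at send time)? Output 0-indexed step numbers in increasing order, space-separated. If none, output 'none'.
Answer: none

Derivation:
Step 0: SEND seq=1000 -> fresh
Step 2: DROP seq=1174 -> fresh
Step 3: SEND seq=1338 -> fresh
Step 4: SEND seq=0 -> fresh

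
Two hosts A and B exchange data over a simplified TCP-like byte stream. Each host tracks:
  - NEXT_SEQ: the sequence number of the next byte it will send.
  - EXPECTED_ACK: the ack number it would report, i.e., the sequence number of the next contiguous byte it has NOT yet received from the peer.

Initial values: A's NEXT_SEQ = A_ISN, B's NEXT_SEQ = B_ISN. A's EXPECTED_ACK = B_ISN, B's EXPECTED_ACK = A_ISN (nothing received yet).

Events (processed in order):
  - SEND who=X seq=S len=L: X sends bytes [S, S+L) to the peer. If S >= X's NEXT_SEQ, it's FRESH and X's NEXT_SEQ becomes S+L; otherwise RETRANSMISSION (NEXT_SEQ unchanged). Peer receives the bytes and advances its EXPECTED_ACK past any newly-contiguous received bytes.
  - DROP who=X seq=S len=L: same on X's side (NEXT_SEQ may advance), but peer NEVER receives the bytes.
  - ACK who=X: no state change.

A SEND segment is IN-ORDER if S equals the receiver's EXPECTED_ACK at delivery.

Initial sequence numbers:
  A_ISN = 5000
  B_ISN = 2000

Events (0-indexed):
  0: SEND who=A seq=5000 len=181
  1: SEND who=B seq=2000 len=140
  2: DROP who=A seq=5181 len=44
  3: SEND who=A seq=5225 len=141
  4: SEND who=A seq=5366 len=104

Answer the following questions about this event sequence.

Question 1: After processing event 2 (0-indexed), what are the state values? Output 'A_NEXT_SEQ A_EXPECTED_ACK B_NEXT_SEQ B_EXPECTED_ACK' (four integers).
After event 0: A_seq=5181 A_ack=2000 B_seq=2000 B_ack=5181
After event 1: A_seq=5181 A_ack=2140 B_seq=2140 B_ack=5181
After event 2: A_seq=5225 A_ack=2140 B_seq=2140 B_ack=5181

5225 2140 2140 5181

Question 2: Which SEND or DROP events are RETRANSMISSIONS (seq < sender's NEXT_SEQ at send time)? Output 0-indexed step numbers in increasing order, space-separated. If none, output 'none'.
Step 0: SEND seq=5000 -> fresh
Step 1: SEND seq=2000 -> fresh
Step 2: DROP seq=5181 -> fresh
Step 3: SEND seq=5225 -> fresh
Step 4: SEND seq=5366 -> fresh

Answer: none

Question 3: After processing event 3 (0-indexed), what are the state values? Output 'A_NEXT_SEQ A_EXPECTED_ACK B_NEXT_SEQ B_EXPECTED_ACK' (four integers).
After event 0: A_seq=5181 A_ack=2000 B_seq=2000 B_ack=5181
After event 1: A_seq=5181 A_ack=2140 B_seq=2140 B_ack=5181
After event 2: A_seq=5225 A_ack=2140 B_seq=2140 B_ack=5181
After event 3: A_seq=5366 A_ack=2140 B_seq=2140 B_ack=5181

5366 2140 2140 5181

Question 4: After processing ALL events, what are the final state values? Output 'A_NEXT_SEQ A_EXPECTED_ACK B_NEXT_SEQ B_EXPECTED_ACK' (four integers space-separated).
Answer: 5470 2140 2140 5181

Derivation:
After event 0: A_seq=5181 A_ack=2000 B_seq=2000 B_ack=5181
After event 1: A_seq=5181 A_ack=2140 B_seq=2140 B_ack=5181
After event 2: A_seq=5225 A_ack=2140 B_seq=2140 B_ack=5181
After event 3: A_seq=5366 A_ack=2140 B_seq=2140 B_ack=5181
After event 4: A_seq=5470 A_ack=2140 B_seq=2140 B_ack=5181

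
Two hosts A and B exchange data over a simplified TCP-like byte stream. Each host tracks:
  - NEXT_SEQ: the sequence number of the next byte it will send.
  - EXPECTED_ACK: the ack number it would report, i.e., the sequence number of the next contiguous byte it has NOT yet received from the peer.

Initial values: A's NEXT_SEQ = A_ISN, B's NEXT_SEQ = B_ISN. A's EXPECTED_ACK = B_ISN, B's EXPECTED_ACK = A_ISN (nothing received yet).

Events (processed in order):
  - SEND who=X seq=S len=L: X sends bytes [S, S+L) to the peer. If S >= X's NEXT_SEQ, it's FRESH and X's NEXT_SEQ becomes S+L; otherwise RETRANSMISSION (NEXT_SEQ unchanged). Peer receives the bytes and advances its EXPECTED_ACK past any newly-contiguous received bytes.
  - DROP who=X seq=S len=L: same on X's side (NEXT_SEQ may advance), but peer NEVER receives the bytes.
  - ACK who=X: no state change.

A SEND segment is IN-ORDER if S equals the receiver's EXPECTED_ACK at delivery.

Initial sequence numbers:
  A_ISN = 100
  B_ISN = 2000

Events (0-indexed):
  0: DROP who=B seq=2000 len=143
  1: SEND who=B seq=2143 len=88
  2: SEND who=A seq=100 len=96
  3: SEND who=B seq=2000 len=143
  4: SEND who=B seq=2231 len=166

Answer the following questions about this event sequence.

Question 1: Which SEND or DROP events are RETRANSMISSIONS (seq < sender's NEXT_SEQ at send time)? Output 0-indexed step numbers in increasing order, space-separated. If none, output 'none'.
Step 0: DROP seq=2000 -> fresh
Step 1: SEND seq=2143 -> fresh
Step 2: SEND seq=100 -> fresh
Step 3: SEND seq=2000 -> retransmit
Step 4: SEND seq=2231 -> fresh

Answer: 3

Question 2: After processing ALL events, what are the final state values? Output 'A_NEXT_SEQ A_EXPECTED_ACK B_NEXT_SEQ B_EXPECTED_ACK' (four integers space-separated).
After event 0: A_seq=100 A_ack=2000 B_seq=2143 B_ack=100
After event 1: A_seq=100 A_ack=2000 B_seq=2231 B_ack=100
After event 2: A_seq=196 A_ack=2000 B_seq=2231 B_ack=196
After event 3: A_seq=196 A_ack=2231 B_seq=2231 B_ack=196
After event 4: A_seq=196 A_ack=2397 B_seq=2397 B_ack=196

Answer: 196 2397 2397 196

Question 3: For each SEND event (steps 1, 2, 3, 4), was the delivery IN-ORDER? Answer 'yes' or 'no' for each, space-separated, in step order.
Step 1: SEND seq=2143 -> out-of-order
Step 2: SEND seq=100 -> in-order
Step 3: SEND seq=2000 -> in-order
Step 4: SEND seq=2231 -> in-order

Answer: no yes yes yes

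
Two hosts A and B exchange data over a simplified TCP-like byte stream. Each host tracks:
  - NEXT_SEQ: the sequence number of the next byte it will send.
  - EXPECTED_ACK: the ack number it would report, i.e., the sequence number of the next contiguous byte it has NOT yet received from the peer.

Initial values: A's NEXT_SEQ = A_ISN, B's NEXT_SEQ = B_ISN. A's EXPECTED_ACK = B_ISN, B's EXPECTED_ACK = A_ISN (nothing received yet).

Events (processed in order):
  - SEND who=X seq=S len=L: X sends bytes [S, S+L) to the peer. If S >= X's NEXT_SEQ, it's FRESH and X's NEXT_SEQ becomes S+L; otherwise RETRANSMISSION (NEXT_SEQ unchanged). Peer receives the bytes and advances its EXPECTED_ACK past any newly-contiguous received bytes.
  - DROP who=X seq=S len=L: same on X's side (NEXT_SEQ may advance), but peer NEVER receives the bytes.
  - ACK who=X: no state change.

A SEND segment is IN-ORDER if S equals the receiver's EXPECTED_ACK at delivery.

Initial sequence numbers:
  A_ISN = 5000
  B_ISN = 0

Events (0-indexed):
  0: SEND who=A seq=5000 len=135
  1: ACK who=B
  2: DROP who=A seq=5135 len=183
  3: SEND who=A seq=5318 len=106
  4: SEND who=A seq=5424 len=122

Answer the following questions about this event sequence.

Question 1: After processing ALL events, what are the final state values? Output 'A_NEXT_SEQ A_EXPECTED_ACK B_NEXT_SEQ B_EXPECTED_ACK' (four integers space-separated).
Answer: 5546 0 0 5135

Derivation:
After event 0: A_seq=5135 A_ack=0 B_seq=0 B_ack=5135
After event 1: A_seq=5135 A_ack=0 B_seq=0 B_ack=5135
After event 2: A_seq=5318 A_ack=0 B_seq=0 B_ack=5135
After event 3: A_seq=5424 A_ack=0 B_seq=0 B_ack=5135
After event 4: A_seq=5546 A_ack=0 B_seq=0 B_ack=5135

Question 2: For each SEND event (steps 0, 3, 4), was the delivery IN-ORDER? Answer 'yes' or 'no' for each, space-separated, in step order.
Step 0: SEND seq=5000 -> in-order
Step 3: SEND seq=5318 -> out-of-order
Step 4: SEND seq=5424 -> out-of-order

Answer: yes no no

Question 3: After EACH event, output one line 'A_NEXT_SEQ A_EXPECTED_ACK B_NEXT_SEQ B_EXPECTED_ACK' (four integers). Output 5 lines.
5135 0 0 5135
5135 0 0 5135
5318 0 0 5135
5424 0 0 5135
5546 0 0 5135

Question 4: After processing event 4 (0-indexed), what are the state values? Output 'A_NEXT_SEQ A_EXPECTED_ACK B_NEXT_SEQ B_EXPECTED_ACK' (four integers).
After event 0: A_seq=5135 A_ack=0 B_seq=0 B_ack=5135
After event 1: A_seq=5135 A_ack=0 B_seq=0 B_ack=5135
After event 2: A_seq=5318 A_ack=0 B_seq=0 B_ack=5135
After event 3: A_seq=5424 A_ack=0 B_seq=0 B_ack=5135
After event 4: A_seq=5546 A_ack=0 B_seq=0 B_ack=5135

5546 0 0 5135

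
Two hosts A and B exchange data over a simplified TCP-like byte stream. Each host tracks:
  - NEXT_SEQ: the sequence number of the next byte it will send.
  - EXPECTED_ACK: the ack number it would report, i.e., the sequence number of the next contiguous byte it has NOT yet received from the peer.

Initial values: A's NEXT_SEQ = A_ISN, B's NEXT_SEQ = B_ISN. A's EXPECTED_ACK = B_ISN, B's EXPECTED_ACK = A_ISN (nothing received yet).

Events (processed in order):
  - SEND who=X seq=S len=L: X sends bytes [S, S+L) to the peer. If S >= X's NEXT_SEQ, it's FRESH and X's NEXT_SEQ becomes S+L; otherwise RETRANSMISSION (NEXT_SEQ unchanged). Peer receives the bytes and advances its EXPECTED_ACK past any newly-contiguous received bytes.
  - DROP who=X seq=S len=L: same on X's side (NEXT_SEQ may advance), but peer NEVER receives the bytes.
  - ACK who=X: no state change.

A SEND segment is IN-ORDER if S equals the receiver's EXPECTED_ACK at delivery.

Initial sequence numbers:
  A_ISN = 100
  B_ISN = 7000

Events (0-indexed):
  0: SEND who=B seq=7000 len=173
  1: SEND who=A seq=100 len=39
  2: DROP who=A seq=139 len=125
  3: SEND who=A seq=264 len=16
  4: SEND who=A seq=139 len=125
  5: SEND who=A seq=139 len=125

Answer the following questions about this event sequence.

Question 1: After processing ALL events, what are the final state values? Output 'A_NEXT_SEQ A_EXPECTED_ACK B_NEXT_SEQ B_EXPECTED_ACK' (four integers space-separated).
Answer: 280 7173 7173 280

Derivation:
After event 0: A_seq=100 A_ack=7173 B_seq=7173 B_ack=100
After event 1: A_seq=139 A_ack=7173 B_seq=7173 B_ack=139
After event 2: A_seq=264 A_ack=7173 B_seq=7173 B_ack=139
After event 3: A_seq=280 A_ack=7173 B_seq=7173 B_ack=139
After event 4: A_seq=280 A_ack=7173 B_seq=7173 B_ack=280
After event 5: A_seq=280 A_ack=7173 B_seq=7173 B_ack=280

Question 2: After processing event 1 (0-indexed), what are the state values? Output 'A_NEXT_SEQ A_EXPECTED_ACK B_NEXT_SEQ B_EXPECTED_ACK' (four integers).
After event 0: A_seq=100 A_ack=7173 B_seq=7173 B_ack=100
After event 1: A_seq=139 A_ack=7173 B_seq=7173 B_ack=139

139 7173 7173 139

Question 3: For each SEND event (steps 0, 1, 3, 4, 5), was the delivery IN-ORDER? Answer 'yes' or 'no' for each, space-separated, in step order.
Answer: yes yes no yes no

Derivation:
Step 0: SEND seq=7000 -> in-order
Step 1: SEND seq=100 -> in-order
Step 3: SEND seq=264 -> out-of-order
Step 4: SEND seq=139 -> in-order
Step 5: SEND seq=139 -> out-of-order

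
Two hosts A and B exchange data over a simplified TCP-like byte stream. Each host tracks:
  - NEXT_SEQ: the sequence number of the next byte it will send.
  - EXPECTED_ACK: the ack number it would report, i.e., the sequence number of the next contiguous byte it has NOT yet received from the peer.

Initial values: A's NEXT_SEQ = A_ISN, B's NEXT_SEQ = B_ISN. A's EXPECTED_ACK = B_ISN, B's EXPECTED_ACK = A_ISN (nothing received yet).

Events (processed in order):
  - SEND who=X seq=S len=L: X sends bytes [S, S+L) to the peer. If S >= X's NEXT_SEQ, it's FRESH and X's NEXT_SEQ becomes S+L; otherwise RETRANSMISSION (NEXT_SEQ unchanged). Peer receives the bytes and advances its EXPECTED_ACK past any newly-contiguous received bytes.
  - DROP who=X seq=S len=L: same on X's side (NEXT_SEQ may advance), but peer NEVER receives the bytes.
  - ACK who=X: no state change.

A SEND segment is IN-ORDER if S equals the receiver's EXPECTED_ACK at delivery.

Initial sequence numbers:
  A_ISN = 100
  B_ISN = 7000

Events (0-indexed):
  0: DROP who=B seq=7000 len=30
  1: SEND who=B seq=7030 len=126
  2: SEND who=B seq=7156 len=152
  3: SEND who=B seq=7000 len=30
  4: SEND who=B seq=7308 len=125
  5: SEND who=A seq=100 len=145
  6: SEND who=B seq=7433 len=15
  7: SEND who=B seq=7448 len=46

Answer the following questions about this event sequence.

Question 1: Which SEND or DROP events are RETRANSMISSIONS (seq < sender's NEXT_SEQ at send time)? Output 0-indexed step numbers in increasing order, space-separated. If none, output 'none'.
Answer: 3

Derivation:
Step 0: DROP seq=7000 -> fresh
Step 1: SEND seq=7030 -> fresh
Step 2: SEND seq=7156 -> fresh
Step 3: SEND seq=7000 -> retransmit
Step 4: SEND seq=7308 -> fresh
Step 5: SEND seq=100 -> fresh
Step 6: SEND seq=7433 -> fresh
Step 7: SEND seq=7448 -> fresh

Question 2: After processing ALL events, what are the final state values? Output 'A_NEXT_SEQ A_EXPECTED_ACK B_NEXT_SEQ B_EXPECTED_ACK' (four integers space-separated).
After event 0: A_seq=100 A_ack=7000 B_seq=7030 B_ack=100
After event 1: A_seq=100 A_ack=7000 B_seq=7156 B_ack=100
After event 2: A_seq=100 A_ack=7000 B_seq=7308 B_ack=100
After event 3: A_seq=100 A_ack=7308 B_seq=7308 B_ack=100
After event 4: A_seq=100 A_ack=7433 B_seq=7433 B_ack=100
After event 5: A_seq=245 A_ack=7433 B_seq=7433 B_ack=245
After event 6: A_seq=245 A_ack=7448 B_seq=7448 B_ack=245
After event 7: A_seq=245 A_ack=7494 B_seq=7494 B_ack=245

Answer: 245 7494 7494 245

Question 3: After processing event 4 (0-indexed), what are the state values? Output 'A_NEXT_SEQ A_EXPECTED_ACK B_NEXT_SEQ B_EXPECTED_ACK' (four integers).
After event 0: A_seq=100 A_ack=7000 B_seq=7030 B_ack=100
After event 1: A_seq=100 A_ack=7000 B_seq=7156 B_ack=100
After event 2: A_seq=100 A_ack=7000 B_seq=7308 B_ack=100
After event 3: A_seq=100 A_ack=7308 B_seq=7308 B_ack=100
After event 4: A_seq=100 A_ack=7433 B_seq=7433 B_ack=100

100 7433 7433 100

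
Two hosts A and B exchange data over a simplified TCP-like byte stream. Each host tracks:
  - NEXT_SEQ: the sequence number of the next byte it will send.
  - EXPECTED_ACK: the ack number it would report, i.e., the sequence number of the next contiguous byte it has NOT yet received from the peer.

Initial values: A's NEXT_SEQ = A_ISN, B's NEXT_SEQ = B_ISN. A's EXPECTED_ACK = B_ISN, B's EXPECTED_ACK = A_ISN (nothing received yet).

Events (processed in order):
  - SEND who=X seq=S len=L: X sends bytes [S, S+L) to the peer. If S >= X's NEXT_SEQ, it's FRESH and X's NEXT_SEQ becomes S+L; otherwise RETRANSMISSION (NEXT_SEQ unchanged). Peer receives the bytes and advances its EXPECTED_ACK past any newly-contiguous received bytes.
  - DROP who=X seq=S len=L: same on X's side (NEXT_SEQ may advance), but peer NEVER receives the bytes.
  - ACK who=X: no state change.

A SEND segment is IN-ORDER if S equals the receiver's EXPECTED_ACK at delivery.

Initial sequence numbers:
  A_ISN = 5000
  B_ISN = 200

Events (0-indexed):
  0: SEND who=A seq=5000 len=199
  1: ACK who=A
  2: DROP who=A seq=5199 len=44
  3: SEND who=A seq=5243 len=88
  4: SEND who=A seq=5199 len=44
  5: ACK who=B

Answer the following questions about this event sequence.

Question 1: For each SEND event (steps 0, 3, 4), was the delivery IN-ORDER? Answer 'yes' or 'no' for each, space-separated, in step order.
Step 0: SEND seq=5000 -> in-order
Step 3: SEND seq=5243 -> out-of-order
Step 4: SEND seq=5199 -> in-order

Answer: yes no yes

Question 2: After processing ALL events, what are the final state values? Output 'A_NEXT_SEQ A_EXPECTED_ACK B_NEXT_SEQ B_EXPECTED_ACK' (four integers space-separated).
Answer: 5331 200 200 5331

Derivation:
After event 0: A_seq=5199 A_ack=200 B_seq=200 B_ack=5199
After event 1: A_seq=5199 A_ack=200 B_seq=200 B_ack=5199
After event 2: A_seq=5243 A_ack=200 B_seq=200 B_ack=5199
After event 3: A_seq=5331 A_ack=200 B_seq=200 B_ack=5199
After event 4: A_seq=5331 A_ack=200 B_seq=200 B_ack=5331
After event 5: A_seq=5331 A_ack=200 B_seq=200 B_ack=5331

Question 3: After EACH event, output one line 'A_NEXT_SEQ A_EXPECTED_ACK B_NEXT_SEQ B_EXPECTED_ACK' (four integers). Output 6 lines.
5199 200 200 5199
5199 200 200 5199
5243 200 200 5199
5331 200 200 5199
5331 200 200 5331
5331 200 200 5331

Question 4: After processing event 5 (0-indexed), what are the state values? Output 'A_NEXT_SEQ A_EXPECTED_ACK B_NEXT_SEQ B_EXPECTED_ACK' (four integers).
After event 0: A_seq=5199 A_ack=200 B_seq=200 B_ack=5199
After event 1: A_seq=5199 A_ack=200 B_seq=200 B_ack=5199
After event 2: A_seq=5243 A_ack=200 B_seq=200 B_ack=5199
After event 3: A_seq=5331 A_ack=200 B_seq=200 B_ack=5199
After event 4: A_seq=5331 A_ack=200 B_seq=200 B_ack=5331
After event 5: A_seq=5331 A_ack=200 B_seq=200 B_ack=5331

5331 200 200 5331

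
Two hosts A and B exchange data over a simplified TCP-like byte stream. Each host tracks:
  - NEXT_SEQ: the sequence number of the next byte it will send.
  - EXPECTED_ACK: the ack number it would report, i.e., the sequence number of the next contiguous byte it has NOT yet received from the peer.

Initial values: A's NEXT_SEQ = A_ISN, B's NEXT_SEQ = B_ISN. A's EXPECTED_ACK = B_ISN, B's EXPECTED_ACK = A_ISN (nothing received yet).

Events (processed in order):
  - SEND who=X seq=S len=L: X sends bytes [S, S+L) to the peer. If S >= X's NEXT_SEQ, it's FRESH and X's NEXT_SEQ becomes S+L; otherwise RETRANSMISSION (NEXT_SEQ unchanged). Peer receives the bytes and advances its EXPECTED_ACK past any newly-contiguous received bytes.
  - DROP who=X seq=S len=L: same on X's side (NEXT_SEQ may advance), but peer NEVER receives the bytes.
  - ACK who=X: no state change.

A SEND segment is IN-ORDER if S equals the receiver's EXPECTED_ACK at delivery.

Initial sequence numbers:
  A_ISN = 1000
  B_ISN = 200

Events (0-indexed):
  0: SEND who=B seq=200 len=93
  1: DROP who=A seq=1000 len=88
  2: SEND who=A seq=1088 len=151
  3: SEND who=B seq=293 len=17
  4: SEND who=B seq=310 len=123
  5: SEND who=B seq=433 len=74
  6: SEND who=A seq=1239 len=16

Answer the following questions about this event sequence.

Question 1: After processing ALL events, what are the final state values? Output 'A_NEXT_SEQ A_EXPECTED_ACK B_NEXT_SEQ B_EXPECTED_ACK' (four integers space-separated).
Answer: 1255 507 507 1000

Derivation:
After event 0: A_seq=1000 A_ack=293 B_seq=293 B_ack=1000
After event 1: A_seq=1088 A_ack=293 B_seq=293 B_ack=1000
After event 2: A_seq=1239 A_ack=293 B_seq=293 B_ack=1000
After event 3: A_seq=1239 A_ack=310 B_seq=310 B_ack=1000
After event 4: A_seq=1239 A_ack=433 B_seq=433 B_ack=1000
After event 5: A_seq=1239 A_ack=507 B_seq=507 B_ack=1000
After event 6: A_seq=1255 A_ack=507 B_seq=507 B_ack=1000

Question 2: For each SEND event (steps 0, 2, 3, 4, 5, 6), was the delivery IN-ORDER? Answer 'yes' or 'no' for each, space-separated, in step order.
Answer: yes no yes yes yes no

Derivation:
Step 0: SEND seq=200 -> in-order
Step 2: SEND seq=1088 -> out-of-order
Step 3: SEND seq=293 -> in-order
Step 4: SEND seq=310 -> in-order
Step 5: SEND seq=433 -> in-order
Step 6: SEND seq=1239 -> out-of-order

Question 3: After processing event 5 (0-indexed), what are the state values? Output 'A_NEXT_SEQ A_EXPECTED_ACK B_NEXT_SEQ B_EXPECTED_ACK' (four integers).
After event 0: A_seq=1000 A_ack=293 B_seq=293 B_ack=1000
After event 1: A_seq=1088 A_ack=293 B_seq=293 B_ack=1000
After event 2: A_seq=1239 A_ack=293 B_seq=293 B_ack=1000
After event 3: A_seq=1239 A_ack=310 B_seq=310 B_ack=1000
After event 4: A_seq=1239 A_ack=433 B_seq=433 B_ack=1000
After event 5: A_seq=1239 A_ack=507 B_seq=507 B_ack=1000

1239 507 507 1000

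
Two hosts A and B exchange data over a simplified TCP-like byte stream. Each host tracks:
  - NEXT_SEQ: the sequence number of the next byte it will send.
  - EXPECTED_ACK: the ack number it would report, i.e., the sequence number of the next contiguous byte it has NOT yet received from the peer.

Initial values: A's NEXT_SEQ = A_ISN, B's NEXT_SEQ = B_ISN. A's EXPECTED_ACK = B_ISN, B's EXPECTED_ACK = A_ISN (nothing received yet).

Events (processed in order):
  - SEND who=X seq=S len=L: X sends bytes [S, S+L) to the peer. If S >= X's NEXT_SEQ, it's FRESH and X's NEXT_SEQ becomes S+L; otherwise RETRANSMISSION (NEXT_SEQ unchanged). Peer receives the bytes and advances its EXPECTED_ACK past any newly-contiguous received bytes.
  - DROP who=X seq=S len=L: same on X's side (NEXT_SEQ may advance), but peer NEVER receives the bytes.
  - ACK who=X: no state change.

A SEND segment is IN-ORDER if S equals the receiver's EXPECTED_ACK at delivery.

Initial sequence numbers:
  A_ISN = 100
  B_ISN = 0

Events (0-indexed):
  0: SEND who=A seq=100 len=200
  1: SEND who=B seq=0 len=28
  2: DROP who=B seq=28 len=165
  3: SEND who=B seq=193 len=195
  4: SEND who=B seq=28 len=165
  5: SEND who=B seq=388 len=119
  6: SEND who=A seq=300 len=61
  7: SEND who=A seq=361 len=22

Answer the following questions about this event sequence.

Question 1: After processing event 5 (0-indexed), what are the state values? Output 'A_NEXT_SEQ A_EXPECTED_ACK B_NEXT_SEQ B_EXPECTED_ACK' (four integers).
After event 0: A_seq=300 A_ack=0 B_seq=0 B_ack=300
After event 1: A_seq=300 A_ack=28 B_seq=28 B_ack=300
After event 2: A_seq=300 A_ack=28 B_seq=193 B_ack=300
After event 3: A_seq=300 A_ack=28 B_seq=388 B_ack=300
After event 4: A_seq=300 A_ack=388 B_seq=388 B_ack=300
After event 5: A_seq=300 A_ack=507 B_seq=507 B_ack=300

300 507 507 300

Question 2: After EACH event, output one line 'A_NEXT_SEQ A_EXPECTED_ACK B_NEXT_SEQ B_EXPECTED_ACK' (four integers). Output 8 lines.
300 0 0 300
300 28 28 300
300 28 193 300
300 28 388 300
300 388 388 300
300 507 507 300
361 507 507 361
383 507 507 383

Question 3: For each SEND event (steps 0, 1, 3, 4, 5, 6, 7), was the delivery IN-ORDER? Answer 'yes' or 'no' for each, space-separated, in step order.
Step 0: SEND seq=100 -> in-order
Step 1: SEND seq=0 -> in-order
Step 3: SEND seq=193 -> out-of-order
Step 4: SEND seq=28 -> in-order
Step 5: SEND seq=388 -> in-order
Step 6: SEND seq=300 -> in-order
Step 7: SEND seq=361 -> in-order

Answer: yes yes no yes yes yes yes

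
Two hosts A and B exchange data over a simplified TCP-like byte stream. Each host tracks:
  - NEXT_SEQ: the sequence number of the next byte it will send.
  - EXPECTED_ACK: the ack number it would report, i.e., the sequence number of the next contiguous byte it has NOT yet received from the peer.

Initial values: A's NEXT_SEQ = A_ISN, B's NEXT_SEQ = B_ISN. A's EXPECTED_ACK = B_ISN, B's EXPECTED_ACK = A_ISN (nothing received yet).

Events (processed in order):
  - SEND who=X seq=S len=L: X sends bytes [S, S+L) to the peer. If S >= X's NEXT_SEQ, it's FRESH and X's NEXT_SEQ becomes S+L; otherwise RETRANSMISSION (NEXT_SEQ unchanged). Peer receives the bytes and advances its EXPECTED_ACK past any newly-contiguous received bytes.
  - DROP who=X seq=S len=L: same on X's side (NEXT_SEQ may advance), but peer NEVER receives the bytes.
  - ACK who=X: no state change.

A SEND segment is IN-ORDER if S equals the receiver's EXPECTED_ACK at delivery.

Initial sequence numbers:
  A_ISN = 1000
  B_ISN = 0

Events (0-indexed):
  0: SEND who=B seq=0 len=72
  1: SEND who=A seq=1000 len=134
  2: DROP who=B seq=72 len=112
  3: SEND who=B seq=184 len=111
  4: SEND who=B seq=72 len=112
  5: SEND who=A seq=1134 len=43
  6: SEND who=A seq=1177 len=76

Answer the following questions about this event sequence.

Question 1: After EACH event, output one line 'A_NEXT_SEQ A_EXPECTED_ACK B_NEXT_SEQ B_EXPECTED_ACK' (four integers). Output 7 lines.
1000 72 72 1000
1134 72 72 1134
1134 72 184 1134
1134 72 295 1134
1134 295 295 1134
1177 295 295 1177
1253 295 295 1253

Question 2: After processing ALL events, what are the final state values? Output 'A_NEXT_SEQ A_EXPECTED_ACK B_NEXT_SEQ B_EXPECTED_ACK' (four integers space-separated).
After event 0: A_seq=1000 A_ack=72 B_seq=72 B_ack=1000
After event 1: A_seq=1134 A_ack=72 B_seq=72 B_ack=1134
After event 2: A_seq=1134 A_ack=72 B_seq=184 B_ack=1134
After event 3: A_seq=1134 A_ack=72 B_seq=295 B_ack=1134
After event 4: A_seq=1134 A_ack=295 B_seq=295 B_ack=1134
After event 5: A_seq=1177 A_ack=295 B_seq=295 B_ack=1177
After event 6: A_seq=1253 A_ack=295 B_seq=295 B_ack=1253

Answer: 1253 295 295 1253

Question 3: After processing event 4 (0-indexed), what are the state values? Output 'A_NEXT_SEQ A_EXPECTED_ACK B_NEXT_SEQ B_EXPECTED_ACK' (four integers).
After event 0: A_seq=1000 A_ack=72 B_seq=72 B_ack=1000
After event 1: A_seq=1134 A_ack=72 B_seq=72 B_ack=1134
After event 2: A_seq=1134 A_ack=72 B_seq=184 B_ack=1134
After event 3: A_seq=1134 A_ack=72 B_seq=295 B_ack=1134
After event 4: A_seq=1134 A_ack=295 B_seq=295 B_ack=1134

1134 295 295 1134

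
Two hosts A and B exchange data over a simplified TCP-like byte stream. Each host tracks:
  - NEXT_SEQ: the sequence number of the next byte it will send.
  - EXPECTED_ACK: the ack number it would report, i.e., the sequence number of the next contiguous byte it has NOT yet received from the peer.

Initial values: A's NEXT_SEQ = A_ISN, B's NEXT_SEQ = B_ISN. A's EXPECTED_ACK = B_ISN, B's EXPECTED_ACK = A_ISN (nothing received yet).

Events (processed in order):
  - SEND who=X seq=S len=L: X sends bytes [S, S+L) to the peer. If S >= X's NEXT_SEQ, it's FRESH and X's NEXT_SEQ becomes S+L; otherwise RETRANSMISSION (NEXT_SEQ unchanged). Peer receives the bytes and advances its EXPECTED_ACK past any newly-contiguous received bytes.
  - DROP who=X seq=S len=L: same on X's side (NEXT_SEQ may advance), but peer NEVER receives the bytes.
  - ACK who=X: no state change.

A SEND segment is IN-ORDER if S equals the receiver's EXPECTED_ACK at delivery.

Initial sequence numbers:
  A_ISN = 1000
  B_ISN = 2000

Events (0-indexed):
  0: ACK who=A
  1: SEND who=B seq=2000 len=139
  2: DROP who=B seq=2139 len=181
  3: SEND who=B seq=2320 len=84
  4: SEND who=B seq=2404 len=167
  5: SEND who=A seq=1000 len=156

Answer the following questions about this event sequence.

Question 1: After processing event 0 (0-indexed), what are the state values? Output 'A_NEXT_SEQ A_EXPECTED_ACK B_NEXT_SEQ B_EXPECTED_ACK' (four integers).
After event 0: A_seq=1000 A_ack=2000 B_seq=2000 B_ack=1000

1000 2000 2000 1000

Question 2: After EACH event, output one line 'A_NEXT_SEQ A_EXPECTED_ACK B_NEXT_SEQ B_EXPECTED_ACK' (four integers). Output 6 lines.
1000 2000 2000 1000
1000 2139 2139 1000
1000 2139 2320 1000
1000 2139 2404 1000
1000 2139 2571 1000
1156 2139 2571 1156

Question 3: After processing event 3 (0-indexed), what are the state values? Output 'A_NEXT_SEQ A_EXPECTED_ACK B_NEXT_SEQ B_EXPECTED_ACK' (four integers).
After event 0: A_seq=1000 A_ack=2000 B_seq=2000 B_ack=1000
After event 1: A_seq=1000 A_ack=2139 B_seq=2139 B_ack=1000
After event 2: A_seq=1000 A_ack=2139 B_seq=2320 B_ack=1000
After event 3: A_seq=1000 A_ack=2139 B_seq=2404 B_ack=1000

1000 2139 2404 1000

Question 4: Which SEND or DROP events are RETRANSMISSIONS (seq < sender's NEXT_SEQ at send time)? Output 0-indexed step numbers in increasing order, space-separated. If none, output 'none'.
Step 1: SEND seq=2000 -> fresh
Step 2: DROP seq=2139 -> fresh
Step 3: SEND seq=2320 -> fresh
Step 4: SEND seq=2404 -> fresh
Step 5: SEND seq=1000 -> fresh

Answer: none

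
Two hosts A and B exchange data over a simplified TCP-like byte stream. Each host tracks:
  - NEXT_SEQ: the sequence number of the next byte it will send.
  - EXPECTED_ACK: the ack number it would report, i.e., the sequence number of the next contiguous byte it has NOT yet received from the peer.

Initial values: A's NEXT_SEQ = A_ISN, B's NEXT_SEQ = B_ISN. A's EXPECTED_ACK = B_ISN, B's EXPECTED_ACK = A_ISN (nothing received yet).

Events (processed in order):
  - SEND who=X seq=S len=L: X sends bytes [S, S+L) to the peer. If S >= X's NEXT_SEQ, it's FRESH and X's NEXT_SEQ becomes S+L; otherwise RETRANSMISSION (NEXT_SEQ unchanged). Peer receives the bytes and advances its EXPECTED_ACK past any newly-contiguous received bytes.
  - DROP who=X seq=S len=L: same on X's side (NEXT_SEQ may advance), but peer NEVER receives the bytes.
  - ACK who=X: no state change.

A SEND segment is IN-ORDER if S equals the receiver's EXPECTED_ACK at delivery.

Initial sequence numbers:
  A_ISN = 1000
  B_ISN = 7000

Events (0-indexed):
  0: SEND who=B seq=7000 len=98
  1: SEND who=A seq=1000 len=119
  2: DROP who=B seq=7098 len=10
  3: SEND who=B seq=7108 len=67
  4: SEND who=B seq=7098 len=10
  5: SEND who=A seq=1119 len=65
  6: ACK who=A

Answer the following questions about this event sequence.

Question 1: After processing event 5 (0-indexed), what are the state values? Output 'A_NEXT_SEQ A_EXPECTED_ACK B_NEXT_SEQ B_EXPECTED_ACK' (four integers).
After event 0: A_seq=1000 A_ack=7098 B_seq=7098 B_ack=1000
After event 1: A_seq=1119 A_ack=7098 B_seq=7098 B_ack=1119
After event 2: A_seq=1119 A_ack=7098 B_seq=7108 B_ack=1119
After event 3: A_seq=1119 A_ack=7098 B_seq=7175 B_ack=1119
After event 4: A_seq=1119 A_ack=7175 B_seq=7175 B_ack=1119
After event 5: A_seq=1184 A_ack=7175 B_seq=7175 B_ack=1184

1184 7175 7175 1184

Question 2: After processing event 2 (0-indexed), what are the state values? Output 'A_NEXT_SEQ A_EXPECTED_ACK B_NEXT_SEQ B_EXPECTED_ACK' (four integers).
After event 0: A_seq=1000 A_ack=7098 B_seq=7098 B_ack=1000
After event 1: A_seq=1119 A_ack=7098 B_seq=7098 B_ack=1119
After event 2: A_seq=1119 A_ack=7098 B_seq=7108 B_ack=1119

1119 7098 7108 1119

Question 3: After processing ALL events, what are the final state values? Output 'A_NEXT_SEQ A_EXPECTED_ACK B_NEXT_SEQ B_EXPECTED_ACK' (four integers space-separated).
After event 0: A_seq=1000 A_ack=7098 B_seq=7098 B_ack=1000
After event 1: A_seq=1119 A_ack=7098 B_seq=7098 B_ack=1119
After event 2: A_seq=1119 A_ack=7098 B_seq=7108 B_ack=1119
After event 3: A_seq=1119 A_ack=7098 B_seq=7175 B_ack=1119
After event 4: A_seq=1119 A_ack=7175 B_seq=7175 B_ack=1119
After event 5: A_seq=1184 A_ack=7175 B_seq=7175 B_ack=1184
After event 6: A_seq=1184 A_ack=7175 B_seq=7175 B_ack=1184

Answer: 1184 7175 7175 1184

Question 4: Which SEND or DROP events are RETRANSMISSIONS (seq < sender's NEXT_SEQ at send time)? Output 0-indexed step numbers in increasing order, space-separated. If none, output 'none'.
Step 0: SEND seq=7000 -> fresh
Step 1: SEND seq=1000 -> fresh
Step 2: DROP seq=7098 -> fresh
Step 3: SEND seq=7108 -> fresh
Step 4: SEND seq=7098 -> retransmit
Step 5: SEND seq=1119 -> fresh

Answer: 4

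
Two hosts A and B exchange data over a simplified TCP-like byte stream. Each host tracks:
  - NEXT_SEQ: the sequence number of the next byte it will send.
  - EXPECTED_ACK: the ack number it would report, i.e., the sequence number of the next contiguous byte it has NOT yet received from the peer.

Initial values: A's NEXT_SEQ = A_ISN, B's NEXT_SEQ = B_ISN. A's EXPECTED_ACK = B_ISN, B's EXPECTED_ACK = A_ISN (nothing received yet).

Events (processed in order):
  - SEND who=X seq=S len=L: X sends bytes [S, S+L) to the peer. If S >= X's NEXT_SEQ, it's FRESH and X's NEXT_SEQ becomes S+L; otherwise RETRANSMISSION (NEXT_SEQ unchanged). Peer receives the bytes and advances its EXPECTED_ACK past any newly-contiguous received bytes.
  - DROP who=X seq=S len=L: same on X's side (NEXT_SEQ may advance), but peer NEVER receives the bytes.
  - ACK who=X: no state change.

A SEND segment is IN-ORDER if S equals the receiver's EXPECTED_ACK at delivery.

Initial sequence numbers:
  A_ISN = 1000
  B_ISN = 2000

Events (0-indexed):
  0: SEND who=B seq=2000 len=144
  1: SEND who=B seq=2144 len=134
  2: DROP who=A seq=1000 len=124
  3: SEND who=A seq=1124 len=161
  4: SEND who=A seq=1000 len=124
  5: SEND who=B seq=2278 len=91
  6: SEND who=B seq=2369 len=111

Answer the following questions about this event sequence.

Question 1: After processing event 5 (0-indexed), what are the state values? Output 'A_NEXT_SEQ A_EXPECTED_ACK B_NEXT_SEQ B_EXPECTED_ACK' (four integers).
After event 0: A_seq=1000 A_ack=2144 B_seq=2144 B_ack=1000
After event 1: A_seq=1000 A_ack=2278 B_seq=2278 B_ack=1000
After event 2: A_seq=1124 A_ack=2278 B_seq=2278 B_ack=1000
After event 3: A_seq=1285 A_ack=2278 B_seq=2278 B_ack=1000
After event 4: A_seq=1285 A_ack=2278 B_seq=2278 B_ack=1285
After event 5: A_seq=1285 A_ack=2369 B_seq=2369 B_ack=1285

1285 2369 2369 1285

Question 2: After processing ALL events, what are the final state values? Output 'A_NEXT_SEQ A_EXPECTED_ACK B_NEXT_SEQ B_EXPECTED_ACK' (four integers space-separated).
Answer: 1285 2480 2480 1285

Derivation:
After event 0: A_seq=1000 A_ack=2144 B_seq=2144 B_ack=1000
After event 1: A_seq=1000 A_ack=2278 B_seq=2278 B_ack=1000
After event 2: A_seq=1124 A_ack=2278 B_seq=2278 B_ack=1000
After event 3: A_seq=1285 A_ack=2278 B_seq=2278 B_ack=1000
After event 4: A_seq=1285 A_ack=2278 B_seq=2278 B_ack=1285
After event 5: A_seq=1285 A_ack=2369 B_seq=2369 B_ack=1285
After event 6: A_seq=1285 A_ack=2480 B_seq=2480 B_ack=1285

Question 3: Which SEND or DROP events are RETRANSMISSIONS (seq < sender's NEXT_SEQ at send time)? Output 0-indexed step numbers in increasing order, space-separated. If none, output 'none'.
Step 0: SEND seq=2000 -> fresh
Step 1: SEND seq=2144 -> fresh
Step 2: DROP seq=1000 -> fresh
Step 3: SEND seq=1124 -> fresh
Step 4: SEND seq=1000 -> retransmit
Step 5: SEND seq=2278 -> fresh
Step 6: SEND seq=2369 -> fresh

Answer: 4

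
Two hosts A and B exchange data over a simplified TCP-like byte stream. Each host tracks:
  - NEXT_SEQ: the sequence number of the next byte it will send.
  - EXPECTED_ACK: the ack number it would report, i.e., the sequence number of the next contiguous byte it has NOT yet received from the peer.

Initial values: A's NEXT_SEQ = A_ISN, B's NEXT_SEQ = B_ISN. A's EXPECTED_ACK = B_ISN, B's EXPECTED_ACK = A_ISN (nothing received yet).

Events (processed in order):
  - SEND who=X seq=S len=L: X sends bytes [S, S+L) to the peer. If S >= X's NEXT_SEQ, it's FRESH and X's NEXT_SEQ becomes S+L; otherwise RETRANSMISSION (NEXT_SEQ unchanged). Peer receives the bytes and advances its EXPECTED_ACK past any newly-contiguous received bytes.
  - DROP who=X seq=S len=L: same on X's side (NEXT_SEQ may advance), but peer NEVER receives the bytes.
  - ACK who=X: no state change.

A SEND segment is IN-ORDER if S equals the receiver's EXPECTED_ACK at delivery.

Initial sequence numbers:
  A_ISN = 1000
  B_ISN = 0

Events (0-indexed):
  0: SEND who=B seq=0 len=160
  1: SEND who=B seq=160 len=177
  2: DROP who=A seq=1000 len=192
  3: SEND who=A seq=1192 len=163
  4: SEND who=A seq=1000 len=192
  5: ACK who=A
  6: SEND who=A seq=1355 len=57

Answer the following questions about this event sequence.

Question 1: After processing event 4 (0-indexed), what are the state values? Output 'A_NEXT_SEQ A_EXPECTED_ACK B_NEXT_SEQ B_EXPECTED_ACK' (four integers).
After event 0: A_seq=1000 A_ack=160 B_seq=160 B_ack=1000
After event 1: A_seq=1000 A_ack=337 B_seq=337 B_ack=1000
After event 2: A_seq=1192 A_ack=337 B_seq=337 B_ack=1000
After event 3: A_seq=1355 A_ack=337 B_seq=337 B_ack=1000
After event 4: A_seq=1355 A_ack=337 B_seq=337 B_ack=1355

1355 337 337 1355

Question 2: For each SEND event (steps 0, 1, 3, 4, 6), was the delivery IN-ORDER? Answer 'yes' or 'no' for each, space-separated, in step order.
Answer: yes yes no yes yes

Derivation:
Step 0: SEND seq=0 -> in-order
Step 1: SEND seq=160 -> in-order
Step 3: SEND seq=1192 -> out-of-order
Step 4: SEND seq=1000 -> in-order
Step 6: SEND seq=1355 -> in-order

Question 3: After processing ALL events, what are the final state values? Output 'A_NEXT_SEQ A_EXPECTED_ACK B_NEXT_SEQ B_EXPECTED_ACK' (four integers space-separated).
Answer: 1412 337 337 1412

Derivation:
After event 0: A_seq=1000 A_ack=160 B_seq=160 B_ack=1000
After event 1: A_seq=1000 A_ack=337 B_seq=337 B_ack=1000
After event 2: A_seq=1192 A_ack=337 B_seq=337 B_ack=1000
After event 3: A_seq=1355 A_ack=337 B_seq=337 B_ack=1000
After event 4: A_seq=1355 A_ack=337 B_seq=337 B_ack=1355
After event 5: A_seq=1355 A_ack=337 B_seq=337 B_ack=1355
After event 6: A_seq=1412 A_ack=337 B_seq=337 B_ack=1412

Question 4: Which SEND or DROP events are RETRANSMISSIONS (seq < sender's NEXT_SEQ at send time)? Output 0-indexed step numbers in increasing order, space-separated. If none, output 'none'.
Step 0: SEND seq=0 -> fresh
Step 1: SEND seq=160 -> fresh
Step 2: DROP seq=1000 -> fresh
Step 3: SEND seq=1192 -> fresh
Step 4: SEND seq=1000 -> retransmit
Step 6: SEND seq=1355 -> fresh

Answer: 4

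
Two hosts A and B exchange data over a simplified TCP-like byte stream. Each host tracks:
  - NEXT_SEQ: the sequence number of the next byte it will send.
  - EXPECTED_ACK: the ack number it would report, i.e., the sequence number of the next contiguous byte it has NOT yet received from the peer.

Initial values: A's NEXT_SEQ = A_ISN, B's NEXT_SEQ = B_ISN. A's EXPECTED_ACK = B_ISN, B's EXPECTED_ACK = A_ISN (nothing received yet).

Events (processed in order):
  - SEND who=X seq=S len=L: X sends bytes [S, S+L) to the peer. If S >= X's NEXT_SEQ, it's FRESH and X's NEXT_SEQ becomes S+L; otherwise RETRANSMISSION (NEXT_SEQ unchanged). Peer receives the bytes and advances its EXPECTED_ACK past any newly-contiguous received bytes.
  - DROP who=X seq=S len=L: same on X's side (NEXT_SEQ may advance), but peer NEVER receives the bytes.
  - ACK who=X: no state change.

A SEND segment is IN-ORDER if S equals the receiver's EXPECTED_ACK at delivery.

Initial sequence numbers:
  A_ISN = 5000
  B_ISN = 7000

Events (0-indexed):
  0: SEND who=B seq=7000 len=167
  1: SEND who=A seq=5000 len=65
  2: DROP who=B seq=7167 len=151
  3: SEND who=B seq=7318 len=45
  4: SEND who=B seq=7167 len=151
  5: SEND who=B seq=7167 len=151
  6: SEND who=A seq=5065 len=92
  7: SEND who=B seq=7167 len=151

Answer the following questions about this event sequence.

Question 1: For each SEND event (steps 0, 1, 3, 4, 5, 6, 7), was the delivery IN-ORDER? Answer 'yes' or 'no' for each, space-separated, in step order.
Step 0: SEND seq=7000 -> in-order
Step 1: SEND seq=5000 -> in-order
Step 3: SEND seq=7318 -> out-of-order
Step 4: SEND seq=7167 -> in-order
Step 5: SEND seq=7167 -> out-of-order
Step 6: SEND seq=5065 -> in-order
Step 7: SEND seq=7167 -> out-of-order

Answer: yes yes no yes no yes no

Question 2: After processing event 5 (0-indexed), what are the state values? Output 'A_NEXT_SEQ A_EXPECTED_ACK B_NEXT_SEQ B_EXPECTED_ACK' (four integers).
After event 0: A_seq=5000 A_ack=7167 B_seq=7167 B_ack=5000
After event 1: A_seq=5065 A_ack=7167 B_seq=7167 B_ack=5065
After event 2: A_seq=5065 A_ack=7167 B_seq=7318 B_ack=5065
After event 3: A_seq=5065 A_ack=7167 B_seq=7363 B_ack=5065
After event 4: A_seq=5065 A_ack=7363 B_seq=7363 B_ack=5065
After event 5: A_seq=5065 A_ack=7363 B_seq=7363 B_ack=5065

5065 7363 7363 5065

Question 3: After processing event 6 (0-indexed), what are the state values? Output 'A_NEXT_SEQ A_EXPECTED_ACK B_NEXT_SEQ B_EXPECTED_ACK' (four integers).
After event 0: A_seq=5000 A_ack=7167 B_seq=7167 B_ack=5000
After event 1: A_seq=5065 A_ack=7167 B_seq=7167 B_ack=5065
After event 2: A_seq=5065 A_ack=7167 B_seq=7318 B_ack=5065
After event 3: A_seq=5065 A_ack=7167 B_seq=7363 B_ack=5065
After event 4: A_seq=5065 A_ack=7363 B_seq=7363 B_ack=5065
After event 5: A_seq=5065 A_ack=7363 B_seq=7363 B_ack=5065
After event 6: A_seq=5157 A_ack=7363 B_seq=7363 B_ack=5157

5157 7363 7363 5157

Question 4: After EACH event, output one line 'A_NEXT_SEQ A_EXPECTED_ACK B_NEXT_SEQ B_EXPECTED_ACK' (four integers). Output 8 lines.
5000 7167 7167 5000
5065 7167 7167 5065
5065 7167 7318 5065
5065 7167 7363 5065
5065 7363 7363 5065
5065 7363 7363 5065
5157 7363 7363 5157
5157 7363 7363 5157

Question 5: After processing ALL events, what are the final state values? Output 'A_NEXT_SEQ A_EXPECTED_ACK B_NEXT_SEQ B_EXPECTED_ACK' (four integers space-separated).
After event 0: A_seq=5000 A_ack=7167 B_seq=7167 B_ack=5000
After event 1: A_seq=5065 A_ack=7167 B_seq=7167 B_ack=5065
After event 2: A_seq=5065 A_ack=7167 B_seq=7318 B_ack=5065
After event 3: A_seq=5065 A_ack=7167 B_seq=7363 B_ack=5065
After event 4: A_seq=5065 A_ack=7363 B_seq=7363 B_ack=5065
After event 5: A_seq=5065 A_ack=7363 B_seq=7363 B_ack=5065
After event 6: A_seq=5157 A_ack=7363 B_seq=7363 B_ack=5157
After event 7: A_seq=5157 A_ack=7363 B_seq=7363 B_ack=5157

Answer: 5157 7363 7363 5157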